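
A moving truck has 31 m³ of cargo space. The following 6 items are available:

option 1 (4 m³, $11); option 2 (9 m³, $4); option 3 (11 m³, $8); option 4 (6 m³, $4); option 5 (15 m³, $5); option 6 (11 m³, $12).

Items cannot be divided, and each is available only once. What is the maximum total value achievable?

$31

Check high-value combinations within 31 m³:
- option 1+option 3+option 6: volume 4+11+11=26, value 11+8+12=31
- option 1+option 2+option 4+option 6: volume 4+9+6+11=30, value 11+4+4+12=31
- option 1+option 5+option 6: volume 4+15+11=30, value 11+5+12=28
- option 1+option 4+option 6: volume 4+6+11=21, value 11+4+12=27
- option 1+option 2+option 6: volume 4+9+11=24, value 11+4+12=27
Best: $31.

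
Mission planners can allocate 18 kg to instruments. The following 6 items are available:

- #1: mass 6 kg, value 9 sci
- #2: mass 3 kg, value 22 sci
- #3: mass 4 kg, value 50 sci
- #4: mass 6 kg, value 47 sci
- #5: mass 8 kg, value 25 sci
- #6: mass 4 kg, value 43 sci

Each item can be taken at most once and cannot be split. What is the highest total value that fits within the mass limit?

162 sci

Check high-value combinations within 18 kg:
- #2+#3+#4+#6: mass 3+4+6+4=17, value 22+50+47+43=162
- #3+#4+#6: mass 4+6+4=14, value 50+47+43=140
- #1+#2+#3+#6: mass 6+3+4+4=17, value 9+22+50+43=124
- #3+#4+#5: mass 4+6+8=18, value 50+47+25=122
Best: 162 sci.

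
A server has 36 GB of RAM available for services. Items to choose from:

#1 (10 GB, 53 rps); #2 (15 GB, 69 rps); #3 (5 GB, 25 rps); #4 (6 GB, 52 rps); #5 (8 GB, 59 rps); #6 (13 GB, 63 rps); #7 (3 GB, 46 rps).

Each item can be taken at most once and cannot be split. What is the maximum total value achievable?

245 rps

Check high-value combinations within 36 GB:
- #3+#4+#5+#6+#7: memory 5+6+8+13+3=35, value 25+52+59+63+46=245
- #1+#3+#4+#5+#7: memory 10+5+6+8+3=32, value 53+25+52+59+46=235
- #1+#2+#5+#7: memory 10+15+8+3=36, value 53+69+59+46=227
- #2+#4+#5+#7: memory 15+6+8+3=32, value 69+52+59+46=226
- #1+#5+#6+#7: memory 10+8+13+3=34, value 53+59+63+46=221
Best: 245 rps.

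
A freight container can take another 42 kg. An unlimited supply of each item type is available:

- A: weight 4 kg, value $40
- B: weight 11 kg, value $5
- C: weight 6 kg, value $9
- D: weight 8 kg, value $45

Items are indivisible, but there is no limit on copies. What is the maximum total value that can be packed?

$400

Best value-per-unit is A at 40/4, and filling with it alone uses weight 10×4=40. No mix of the others beats 10×40 = 400.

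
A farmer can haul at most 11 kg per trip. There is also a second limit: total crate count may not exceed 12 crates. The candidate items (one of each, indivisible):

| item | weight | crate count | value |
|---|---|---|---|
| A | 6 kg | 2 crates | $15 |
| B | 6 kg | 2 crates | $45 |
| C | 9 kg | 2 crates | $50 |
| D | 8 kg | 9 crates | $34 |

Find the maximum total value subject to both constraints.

Feasible sets respecting both limits:
- C: weight 9, crate count 2, value 50
- B: weight 6, crate count 2, value 45
- D: weight 8, crate count 9, value 34
Best: $50.

$50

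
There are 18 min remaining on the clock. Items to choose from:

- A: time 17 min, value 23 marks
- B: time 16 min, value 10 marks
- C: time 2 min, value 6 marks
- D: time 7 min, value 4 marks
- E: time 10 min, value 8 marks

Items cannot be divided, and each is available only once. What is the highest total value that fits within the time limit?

23 marks

Check high-value combinations within 18 min:
- A: time 17, value 23
- B+C: time 16+2=18, value 10+6=16
- C+E: time 2+10=12, value 6+8=14
Best: 23 marks.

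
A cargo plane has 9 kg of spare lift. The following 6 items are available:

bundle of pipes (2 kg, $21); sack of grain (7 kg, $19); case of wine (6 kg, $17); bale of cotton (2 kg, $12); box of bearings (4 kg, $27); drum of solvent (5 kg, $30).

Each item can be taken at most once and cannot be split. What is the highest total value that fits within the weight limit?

Check high-value combinations within 9 kg:
- bundle of pipes+bale of cotton+drum of solvent: weight 2+2+5=9, value 21+12+30=63
- bundle of pipes+bale of cotton+box of bearings: weight 2+2+4=8, value 21+12+27=60
- box of bearings+drum of solvent: weight 4+5=9, value 27+30=57
- bundle of pipes+drum of solvent: weight 2+5=7, value 21+30=51
- bundle of pipes+box of bearings: weight 2+4=6, value 21+27=48
Best: $63.

$63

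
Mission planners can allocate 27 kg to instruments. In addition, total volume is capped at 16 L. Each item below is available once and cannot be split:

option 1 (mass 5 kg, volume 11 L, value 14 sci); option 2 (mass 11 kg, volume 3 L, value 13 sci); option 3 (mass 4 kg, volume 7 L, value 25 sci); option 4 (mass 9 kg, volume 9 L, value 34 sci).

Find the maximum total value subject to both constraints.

Feasible sets respecting both limits:
- option 3+option 4: mass 13, volume 16, value 59
- option 2+option 4: mass 20, volume 12, value 47
- option 2+option 3: mass 15, volume 10, value 38
Best: 59 sci.

59 sci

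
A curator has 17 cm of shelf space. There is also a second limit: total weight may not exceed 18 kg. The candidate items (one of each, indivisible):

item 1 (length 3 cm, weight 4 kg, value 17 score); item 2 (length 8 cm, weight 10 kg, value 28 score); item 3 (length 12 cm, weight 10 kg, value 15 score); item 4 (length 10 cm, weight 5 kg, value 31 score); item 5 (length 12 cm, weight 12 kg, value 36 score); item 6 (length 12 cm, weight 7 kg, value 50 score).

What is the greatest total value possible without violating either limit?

Feasible sets respecting both limits:
- item 1+item 6: length 15, weight 11, value 67
- item 1+item 5: length 15, weight 16, value 53
- item 6: length 12, weight 7, value 50
Best: 67 score.

67 score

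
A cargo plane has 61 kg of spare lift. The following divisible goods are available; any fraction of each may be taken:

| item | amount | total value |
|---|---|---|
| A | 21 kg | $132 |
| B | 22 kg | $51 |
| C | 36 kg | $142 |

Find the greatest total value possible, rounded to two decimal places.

283.27

Take in order of value per unit:
- A (132/21 per unit): all 21 → value 132, running total 132.00
- C (142/36 per unit): all 36 → value 142, running total 274.00
- B (51/22 per unit): 4 of 22 → value 4×51/22 = 9.2727, running total 283.27
Total 283.27.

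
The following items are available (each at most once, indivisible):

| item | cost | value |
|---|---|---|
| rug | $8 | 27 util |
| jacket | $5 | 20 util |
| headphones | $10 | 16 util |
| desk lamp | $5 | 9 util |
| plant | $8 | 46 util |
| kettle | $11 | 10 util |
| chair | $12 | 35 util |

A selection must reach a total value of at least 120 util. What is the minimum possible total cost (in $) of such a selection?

Subsets with value ≥ 120, sorted by total cost:
- rug+jacket+plant+chair: cost 33, value 128
- rug+jacket+desk lamp+plant+chair: cost 38, value 137
- rug+headphones+plant+chair: cost 38, value 124
- jacket+headphones+desk lamp+plant+chair: cost 40, value 126
Minimum cost: 33 $.

33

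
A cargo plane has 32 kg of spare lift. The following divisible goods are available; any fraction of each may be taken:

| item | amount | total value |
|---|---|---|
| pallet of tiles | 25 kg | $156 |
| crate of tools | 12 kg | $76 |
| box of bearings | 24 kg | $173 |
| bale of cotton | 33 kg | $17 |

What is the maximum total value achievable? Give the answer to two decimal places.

Take in order of value per unit:
- box of bearings (173/24 per unit): all 24 → value 173, running total 173.00
- crate of tools (76/12 per unit): 8 of 12 → value 8×76/12 = 50.6667, running total 223.67
Total 223.67.

223.67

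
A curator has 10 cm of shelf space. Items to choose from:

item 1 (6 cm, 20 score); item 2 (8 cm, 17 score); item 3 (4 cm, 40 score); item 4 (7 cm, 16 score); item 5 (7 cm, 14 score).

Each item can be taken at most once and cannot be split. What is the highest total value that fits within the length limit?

60 score

This is a 0/1 knapsack; check combinations near the capacity.
- item 1+item 3: length 6+4=10, value 20+40=60
- item 3: length 4, value 40
- item 1: length 6, value 20
Best: 60 score.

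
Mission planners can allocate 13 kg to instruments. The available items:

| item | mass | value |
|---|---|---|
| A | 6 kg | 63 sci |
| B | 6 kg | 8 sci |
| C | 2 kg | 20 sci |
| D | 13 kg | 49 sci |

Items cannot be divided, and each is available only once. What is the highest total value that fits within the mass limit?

Check high-value combinations within 13 kg:
- A+C: mass 6+2=8, value 63+20=83
- A+B: mass 6+6=12, value 63+8=71
- A: mass 6, value 63
Best: 83 sci.

83 sci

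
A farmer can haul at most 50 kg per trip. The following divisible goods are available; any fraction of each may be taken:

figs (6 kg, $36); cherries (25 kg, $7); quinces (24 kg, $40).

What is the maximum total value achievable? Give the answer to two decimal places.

81.60

Take in order of value per unit:
- figs (36/6 per unit): all 6 → value 36, running total 36.00
- quinces (40/24 per unit): all 24 → value 40, running total 76.00
- cherries (7/25 per unit): 20 of 25 → value 20×7/25 = 5.6000, running total 81.60
Total 81.60.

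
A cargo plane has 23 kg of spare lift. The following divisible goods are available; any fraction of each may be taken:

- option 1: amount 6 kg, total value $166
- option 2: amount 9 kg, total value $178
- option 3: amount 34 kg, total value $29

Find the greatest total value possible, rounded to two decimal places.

Take in order of value per unit:
- option 1 (166/6 per unit): all 6 → value 166, running total 166.00
- option 2 (178/9 per unit): all 9 → value 178, running total 344.00
- option 3 (29/34 per unit): 8 of 34 → value 8×29/34 = 6.8235, running total 350.82
Total 350.82.

350.82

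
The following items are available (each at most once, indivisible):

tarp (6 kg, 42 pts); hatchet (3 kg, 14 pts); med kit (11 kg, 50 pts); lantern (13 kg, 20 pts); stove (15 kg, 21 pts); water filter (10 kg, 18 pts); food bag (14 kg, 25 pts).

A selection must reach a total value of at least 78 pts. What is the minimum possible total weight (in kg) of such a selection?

17

Subsets with value ≥ 78, sorted by total weight:
- tarp+med kit: weight 17, value 92
- tarp+hatchet+med kit: weight 20, value 106
- tarp+hatchet+food bag: weight 23, value 81
- hatchet+med kit+water filter: weight 24, value 82
Minimum weight: 17 kg.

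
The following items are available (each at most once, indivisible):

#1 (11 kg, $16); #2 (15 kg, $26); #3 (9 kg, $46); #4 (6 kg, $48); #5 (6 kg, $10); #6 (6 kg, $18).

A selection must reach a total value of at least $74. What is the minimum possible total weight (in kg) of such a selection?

Subsets with value ≥ 74, sorted by total weight:
- #3+#4: weight 15, value 94
- #4+#5+#6: weight 18, value 76
Minimum weight: 15 kg.

15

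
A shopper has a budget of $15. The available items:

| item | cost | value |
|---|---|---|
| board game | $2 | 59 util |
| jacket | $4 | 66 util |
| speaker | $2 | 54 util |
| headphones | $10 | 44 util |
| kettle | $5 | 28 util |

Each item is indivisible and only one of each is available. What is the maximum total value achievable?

Check high-value combinations within $15:
- board game+jacket+speaker+kettle: cost 2+4+2+5=13, value 59+66+54+28=207
- board game+jacket+speaker: cost 2+4+2=8, value 59+66+54=179
- board game+speaker+headphones: cost 2+2+10=14, value 59+54+44=157
- board game+jacket+kettle: cost 2+4+5=11, value 59+66+28=153
Best: 207 util.

207 util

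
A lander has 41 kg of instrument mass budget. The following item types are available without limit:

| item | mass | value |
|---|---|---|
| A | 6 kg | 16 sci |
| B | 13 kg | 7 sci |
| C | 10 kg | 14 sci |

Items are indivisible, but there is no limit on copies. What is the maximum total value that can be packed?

Best value-per-unit is A at 16/6, and filling with it alone uses mass 6×6=36. No mix of the others beats 6×16 = 96.

96 sci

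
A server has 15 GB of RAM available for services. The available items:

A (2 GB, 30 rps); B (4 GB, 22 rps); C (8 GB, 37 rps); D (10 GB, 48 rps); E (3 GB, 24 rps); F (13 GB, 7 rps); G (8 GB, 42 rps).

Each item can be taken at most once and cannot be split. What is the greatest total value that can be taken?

102 rps

Check high-value combinations within 15 GB:
- A+D+E: memory 2+10+3=15, value 30+48+24=102
- A+E+G: memory 2+3+8=13, value 30+24+42=96
- A+B+G: memory 2+4+8=14, value 30+22+42=94
- A+C+E: memory 2+8+3=13, value 30+37+24=91
- A+B+C: memory 2+4+8=14, value 30+22+37=89
Best: 102 rps.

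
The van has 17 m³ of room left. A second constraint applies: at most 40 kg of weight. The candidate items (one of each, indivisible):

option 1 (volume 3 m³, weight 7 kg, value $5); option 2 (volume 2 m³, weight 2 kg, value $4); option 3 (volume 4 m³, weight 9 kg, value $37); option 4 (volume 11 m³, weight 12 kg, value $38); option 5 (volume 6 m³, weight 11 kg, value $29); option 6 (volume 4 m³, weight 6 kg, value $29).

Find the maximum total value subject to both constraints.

$100

Feasible sets respecting both limits:
- option 1+option 3+option 5+option 6: volume 17, weight 33, value 100
- option 2+option 3+option 5+option 6: volume 16, weight 28, value 99
- option 3+option 5+option 6: volume 14, weight 26, value 95
Best: $100.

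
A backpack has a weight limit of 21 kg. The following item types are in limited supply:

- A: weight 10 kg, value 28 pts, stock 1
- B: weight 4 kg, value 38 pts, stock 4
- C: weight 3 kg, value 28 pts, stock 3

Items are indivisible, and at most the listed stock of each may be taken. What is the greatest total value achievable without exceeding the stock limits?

198 pts

Top feasible selections:
- 3×B + 3×C: weight 21, value 198
- 4×B + 1×C: weight 19, value 180
- 3×B + 2×C: weight 18, value 170
- 2×B + 3×C: weight 17, value 160
Best: 198 pts.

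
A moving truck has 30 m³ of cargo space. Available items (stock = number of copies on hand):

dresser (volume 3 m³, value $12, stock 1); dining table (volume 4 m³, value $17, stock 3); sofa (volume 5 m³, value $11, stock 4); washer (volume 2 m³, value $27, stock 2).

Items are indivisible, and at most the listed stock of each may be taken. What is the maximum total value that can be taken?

Best selections within volume 30 and stock limits:
- 1×dresser + 3×dining table + 2×sofa + 2×washer: volume 29, value 139
- 1×dresser + 2×dining table + 3×sofa + 2×washer: volume 30, value 133
- 1×dresser + 3×dining table + 1×sofa + 2×washer: volume 24, value 128
- 3×dining table + 2×sofa + 2×washer: volume 26, value 127
Best: $139.

$139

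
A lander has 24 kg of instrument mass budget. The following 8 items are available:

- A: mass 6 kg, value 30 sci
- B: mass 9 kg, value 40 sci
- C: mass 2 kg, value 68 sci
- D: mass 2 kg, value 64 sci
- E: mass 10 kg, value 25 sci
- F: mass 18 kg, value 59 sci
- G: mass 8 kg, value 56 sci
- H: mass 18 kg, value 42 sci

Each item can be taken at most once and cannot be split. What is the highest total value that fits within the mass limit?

228 sci

Check high-value combinations within 24 kg:
- B+C+D+G: mass 9+2+2+8=21, value 40+68+64+56=228
- A+C+D+G: mass 6+2+2+8=18, value 30+68+64+56=218
- C+D+E+G: mass 2+2+10+8=22, value 68+64+25+56=213
- A+B+C+D: mass 6+9+2+2=19, value 30+40+68+64=202
- B+C+D+E: mass 9+2+2+10=23, value 40+68+64+25=197
Best: 228 sci.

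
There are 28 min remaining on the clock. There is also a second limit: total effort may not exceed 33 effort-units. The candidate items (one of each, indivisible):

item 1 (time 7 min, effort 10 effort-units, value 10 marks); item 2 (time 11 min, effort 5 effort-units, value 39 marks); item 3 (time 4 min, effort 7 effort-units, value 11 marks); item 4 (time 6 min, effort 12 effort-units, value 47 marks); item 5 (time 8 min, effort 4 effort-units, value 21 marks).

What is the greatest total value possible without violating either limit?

Feasible sets respecting both limits:
- item 2+item 4+item 5: time 25, effort 21, value 107
- item 2+item 3+item 4: time 21, effort 24, value 97
- item 1+item 2+item 4: time 24, effort 27, value 96
Best: 107 marks.

107 marks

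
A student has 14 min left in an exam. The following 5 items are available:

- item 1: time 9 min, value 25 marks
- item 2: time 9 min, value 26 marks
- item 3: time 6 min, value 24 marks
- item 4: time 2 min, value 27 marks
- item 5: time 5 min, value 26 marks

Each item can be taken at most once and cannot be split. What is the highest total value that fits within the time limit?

This is a 0/1 knapsack; check combinations near the capacity.
- item 3+item 4+item 5: time 6+2+5=13, value 24+27+26=77
- item 4+item 5: time 2+5=7, value 27+26=53
- item 2+item 4: time 9+2=11, value 26+27=53
- item 1+item 4: time 9+2=11, value 25+27=52
- item 2+item 5: time 9+5=14, value 26+26=52
Best: 77 marks.

77 marks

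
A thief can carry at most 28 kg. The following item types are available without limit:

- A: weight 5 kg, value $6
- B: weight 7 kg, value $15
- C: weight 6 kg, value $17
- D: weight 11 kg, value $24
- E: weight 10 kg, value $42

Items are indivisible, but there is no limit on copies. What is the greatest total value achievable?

$101

Best value-per-unit is E at 42/10; filling with it alone gives 2×42 = 84.
Optimal mix: 1×C + 2×E → weight 26, value 101.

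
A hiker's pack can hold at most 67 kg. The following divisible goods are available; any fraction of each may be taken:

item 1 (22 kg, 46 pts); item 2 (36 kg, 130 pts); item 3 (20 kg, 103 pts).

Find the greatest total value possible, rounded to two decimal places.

256.00

Take in order of value per unit:
- item 3 (103/20 per unit): all 20 → value 103, running total 103.00
- item 2 (130/36 per unit): all 36 → value 130, running total 233.00
- item 1 (46/22 per unit): 11 of 22 → value 11×46/22 = 23.0000, running total 256.00
Total 256.00.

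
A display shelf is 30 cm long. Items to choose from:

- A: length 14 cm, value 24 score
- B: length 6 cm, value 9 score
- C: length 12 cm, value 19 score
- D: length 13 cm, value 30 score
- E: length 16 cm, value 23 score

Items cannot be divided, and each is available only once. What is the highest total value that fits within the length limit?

54 score

Check high-value combinations within 30 cm:
- A+D: length 14+13=27, value 24+30=54
- D+E: length 13+16=29, value 30+23=53
- C+D: length 12+13=25, value 19+30=49
- A+E: length 14+16=30, value 24+23=47
Best: 54 score.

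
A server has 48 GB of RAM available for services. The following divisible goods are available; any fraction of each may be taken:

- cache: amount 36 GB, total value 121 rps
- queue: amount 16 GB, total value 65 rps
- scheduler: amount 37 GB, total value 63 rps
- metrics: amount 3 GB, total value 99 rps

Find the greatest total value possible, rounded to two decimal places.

Take in order of value per unit:
- metrics (99/3 per unit): all 3 → value 99, running total 99.00
- queue (65/16 per unit): all 16 → value 65, running total 164.00
- cache (121/36 per unit): 29 of 36 → value 29×121/36 = 97.4722, running total 261.47
Total 261.47.

261.47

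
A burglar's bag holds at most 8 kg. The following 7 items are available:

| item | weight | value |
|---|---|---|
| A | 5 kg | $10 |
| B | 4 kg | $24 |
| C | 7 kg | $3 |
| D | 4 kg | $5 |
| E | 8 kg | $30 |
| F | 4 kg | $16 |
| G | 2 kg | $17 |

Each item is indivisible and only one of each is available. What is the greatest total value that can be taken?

$41

Check high-value combinations within 8 kg:
- B+G: weight 4+2=6, value 24+17=41
- B+F: weight 4+4=8, value 24+16=40
- F+G: weight 4+2=6, value 16+17=33
- E: weight 8, value 30
Best: $41.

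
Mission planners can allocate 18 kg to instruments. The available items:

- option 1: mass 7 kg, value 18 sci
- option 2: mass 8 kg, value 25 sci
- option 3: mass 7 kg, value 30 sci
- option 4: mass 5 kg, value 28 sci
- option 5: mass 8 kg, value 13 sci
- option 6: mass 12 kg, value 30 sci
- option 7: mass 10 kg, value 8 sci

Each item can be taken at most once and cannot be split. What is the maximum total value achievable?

58 sci

Check high-value combinations within 18 kg:
- option 3+option 4: mass 7+5=12, value 30+28=58
- option 4+option 6: mass 5+12=17, value 28+30=58
- option 2+option 3: mass 8+7=15, value 25+30=55
- option 2+option 4: mass 8+5=13, value 25+28=53
- option 1+option 3: mass 7+7=14, value 18+30=48
Best: 58 sci.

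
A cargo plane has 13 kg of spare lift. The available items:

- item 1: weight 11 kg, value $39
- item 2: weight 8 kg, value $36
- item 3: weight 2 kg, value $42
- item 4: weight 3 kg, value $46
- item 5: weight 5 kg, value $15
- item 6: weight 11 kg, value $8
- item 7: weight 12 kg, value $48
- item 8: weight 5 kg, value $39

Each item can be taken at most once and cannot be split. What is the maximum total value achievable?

$127

This is a 0/1 knapsack; check combinations near the capacity.
- item 3+item 4+item 8: weight 2+3+5=10, value 42+46+39=127
- item 2+item 3+item 4: weight 8+2+3=13, value 36+42+46=124
- item 3+item 4+item 5: weight 2+3+5=10, value 42+46+15=103
Best: $127.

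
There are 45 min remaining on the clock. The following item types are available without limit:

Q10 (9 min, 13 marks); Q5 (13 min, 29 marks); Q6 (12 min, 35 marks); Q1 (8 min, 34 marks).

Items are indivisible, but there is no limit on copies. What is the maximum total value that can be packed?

171 marks

Best value-per-unit is Q1 at 34/8; filling with it alone gives 5×34 = 170.
Optimal mix: 1×Q6 + 4×Q1 → time 44, value 171.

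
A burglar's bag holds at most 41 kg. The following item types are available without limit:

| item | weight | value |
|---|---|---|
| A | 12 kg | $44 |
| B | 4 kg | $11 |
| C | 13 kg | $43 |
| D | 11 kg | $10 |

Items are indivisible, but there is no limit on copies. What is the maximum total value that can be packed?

$143

Best value-per-unit is A at 44/12; filling with it alone gives 3×44 = 132.
Optimal mix: 3×A + 1×B → weight 40, value 143.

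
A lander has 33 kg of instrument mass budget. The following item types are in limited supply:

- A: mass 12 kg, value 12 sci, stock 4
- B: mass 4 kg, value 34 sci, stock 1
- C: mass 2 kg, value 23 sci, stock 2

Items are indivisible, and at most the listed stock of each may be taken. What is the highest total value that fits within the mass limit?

104 sci

Best selections within mass 33 and stock limits:
- 2×A + 1×B + 2×C: mass 32, value 104
- 1×A + 1×B + 2×C: mass 20, value 92
- 2×A + 1×B + 1×C: mass 30, value 81
- 1×B + 2×C: mass 8, value 80
Best: 104 sci.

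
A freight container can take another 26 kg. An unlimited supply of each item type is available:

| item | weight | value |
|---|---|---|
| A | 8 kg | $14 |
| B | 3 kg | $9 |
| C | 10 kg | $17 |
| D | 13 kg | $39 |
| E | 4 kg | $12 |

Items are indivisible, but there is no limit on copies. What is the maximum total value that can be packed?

Best value-per-unit is B at 9/3; filling with it alone gives 8×9 = 72.
Optimal mix: 6×B + 2×E → weight 26, value 78.

$78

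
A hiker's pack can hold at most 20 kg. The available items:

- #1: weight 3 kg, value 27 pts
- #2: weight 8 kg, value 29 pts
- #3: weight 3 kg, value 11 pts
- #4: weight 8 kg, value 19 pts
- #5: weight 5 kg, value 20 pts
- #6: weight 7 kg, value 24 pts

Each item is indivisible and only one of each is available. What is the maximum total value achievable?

87 pts

This is a 0/1 knapsack; check combinations near the capacity.
- #1+#2+#3+#5: weight 3+8+3+5=19, value 27+29+11+20=87
- #1+#3+#5+#6: weight 3+3+5+7=18, value 27+11+20+24=82
- #1+#2+#6: weight 3+8+7=18, value 27+29+24=80
- #1+#3+#4+#5: weight 3+3+8+5=19, value 27+11+19+20=77
- #1+#2+#5: weight 3+8+5=16, value 27+29+20=76
Best: 87 pts.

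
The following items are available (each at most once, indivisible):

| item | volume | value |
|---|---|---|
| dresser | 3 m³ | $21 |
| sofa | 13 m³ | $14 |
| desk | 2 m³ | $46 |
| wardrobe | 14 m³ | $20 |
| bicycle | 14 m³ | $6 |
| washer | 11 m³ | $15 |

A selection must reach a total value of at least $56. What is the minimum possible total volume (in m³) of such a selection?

5

Subsets with value ≥ 56, sorted by total volume:
- dresser+desk: volume 5, value 67
- desk+washer: volume 13, value 61
- sofa+desk: volume 15, value 60
- dresser+desk+washer: volume 16, value 82
Minimum volume: 5 m³.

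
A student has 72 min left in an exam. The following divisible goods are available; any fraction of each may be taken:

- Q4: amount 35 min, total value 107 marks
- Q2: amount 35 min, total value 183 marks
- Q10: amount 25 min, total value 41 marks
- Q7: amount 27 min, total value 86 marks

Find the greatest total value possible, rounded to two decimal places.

299.57

Take in order of value per unit:
- Q2 (183/35 per unit): all 35 → value 183, running total 183.00
- Q7 (86/27 per unit): all 27 → value 86, running total 269.00
- Q4 (107/35 per unit): 10 of 35 → value 10×107/35 = 30.5714, running total 299.57
Total 299.57.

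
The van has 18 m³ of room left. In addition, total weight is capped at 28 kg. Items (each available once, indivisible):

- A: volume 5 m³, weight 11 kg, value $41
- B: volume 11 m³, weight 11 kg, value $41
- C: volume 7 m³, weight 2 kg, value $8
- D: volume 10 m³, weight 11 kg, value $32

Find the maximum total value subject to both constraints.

$82

Feasible sets respecting both limits:
- A+B: volume 16, weight 22, value 82
- A+D: volume 15, weight 22, value 73
- A+C: volume 12, weight 13, value 49
Best: $82.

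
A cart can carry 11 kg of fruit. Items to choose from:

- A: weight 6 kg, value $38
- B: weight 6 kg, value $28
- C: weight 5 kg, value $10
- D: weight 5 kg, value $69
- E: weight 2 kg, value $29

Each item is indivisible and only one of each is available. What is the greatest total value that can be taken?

Check high-value combinations within 11 kg:
- A+D: weight 6+5=11, value 38+69=107
- D+E: weight 5+2=7, value 69+29=98
- B+D: weight 6+5=11, value 28+69=97
- C+D: weight 5+5=10, value 10+69=79
Best: $107.

$107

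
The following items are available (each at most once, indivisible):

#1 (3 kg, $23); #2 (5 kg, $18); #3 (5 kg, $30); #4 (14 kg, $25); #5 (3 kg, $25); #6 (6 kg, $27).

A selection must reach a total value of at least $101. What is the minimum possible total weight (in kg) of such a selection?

Subsets with value ≥ 101, sorted by total weight:
- #1+#3+#5+#6: weight 17, value 105
- #1+#2+#3+#5+#6: weight 22, value 123
Minimum weight: 17 kg.

17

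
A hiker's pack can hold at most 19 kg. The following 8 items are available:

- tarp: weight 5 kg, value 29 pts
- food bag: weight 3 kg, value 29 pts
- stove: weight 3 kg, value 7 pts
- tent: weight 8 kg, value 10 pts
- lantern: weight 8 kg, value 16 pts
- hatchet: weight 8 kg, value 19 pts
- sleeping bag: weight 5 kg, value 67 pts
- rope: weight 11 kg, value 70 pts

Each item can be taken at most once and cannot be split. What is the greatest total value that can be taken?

166 pts

Check high-value combinations within 19 kg:
- food bag+sleeping bag+rope: weight 3+5+11=19, value 29+67+70=166
- stove+sleeping bag+rope: weight 3+5+11=19, value 7+67+70=144
- sleeping bag+rope: weight 5+11=16, value 67+70=137
- tarp+food bag+stove+sleeping bag: weight 5+3+3+5=16, value 29+29+7+67=132
Best: 166 pts.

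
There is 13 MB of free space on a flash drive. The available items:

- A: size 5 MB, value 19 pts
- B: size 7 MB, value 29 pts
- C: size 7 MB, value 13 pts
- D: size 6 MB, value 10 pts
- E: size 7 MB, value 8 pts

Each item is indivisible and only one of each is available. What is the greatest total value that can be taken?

48 pts

Check high-value combinations within 13 MB:
- A+B: size 5+7=12, value 19+29=48
- B+D: size 7+6=13, value 29+10=39
- A+C: size 5+7=12, value 19+13=32
- B: size 7, value 29
- A+D: size 5+6=11, value 19+10=29
Best: 48 pts.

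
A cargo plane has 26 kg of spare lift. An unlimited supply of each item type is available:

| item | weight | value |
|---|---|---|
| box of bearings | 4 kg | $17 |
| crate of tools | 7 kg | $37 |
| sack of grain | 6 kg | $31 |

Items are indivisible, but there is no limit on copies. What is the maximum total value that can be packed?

Best value-per-unit is crate of tools at 37/7; filling with it alone gives 3×37 = 111.
Optimal mix: 2×crate of tools + 2×sack of grain → weight 26, value 136.

$136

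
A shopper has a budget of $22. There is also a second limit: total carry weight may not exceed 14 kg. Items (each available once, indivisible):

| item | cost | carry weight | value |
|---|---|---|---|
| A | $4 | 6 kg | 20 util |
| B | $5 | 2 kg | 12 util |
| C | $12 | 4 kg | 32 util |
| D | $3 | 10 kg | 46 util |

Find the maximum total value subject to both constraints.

Feasible sets respecting both limits:
- C+D: cost 15, carry weight 14, value 78
- A+B+C: cost 21, carry weight 12, value 64
- B+D: cost 8, carry weight 12, value 58
Best: 78 util.

78 util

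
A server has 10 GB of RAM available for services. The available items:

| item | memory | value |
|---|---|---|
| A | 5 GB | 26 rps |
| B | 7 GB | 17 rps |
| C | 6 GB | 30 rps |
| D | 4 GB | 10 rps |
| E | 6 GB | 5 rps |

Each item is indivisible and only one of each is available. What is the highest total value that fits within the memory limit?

This is a 0/1 knapsack; check combinations near the capacity.
- C+D: memory 6+4=10, value 30+10=40
- A+D: memory 5+4=9, value 26+10=36
- C: memory 6, value 30
- A: memory 5, value 26
- B: memory 7, value 17
Best: 40 rps.

40 rps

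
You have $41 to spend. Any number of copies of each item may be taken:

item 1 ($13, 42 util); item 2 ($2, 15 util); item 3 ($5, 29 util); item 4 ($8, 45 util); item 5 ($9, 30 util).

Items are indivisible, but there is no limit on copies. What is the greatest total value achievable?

300 util

Best value-per-unit is item 2 at 15/2, and filling with it alone uses cost 20×2=40. No mix of the others beats 20×15 = 300.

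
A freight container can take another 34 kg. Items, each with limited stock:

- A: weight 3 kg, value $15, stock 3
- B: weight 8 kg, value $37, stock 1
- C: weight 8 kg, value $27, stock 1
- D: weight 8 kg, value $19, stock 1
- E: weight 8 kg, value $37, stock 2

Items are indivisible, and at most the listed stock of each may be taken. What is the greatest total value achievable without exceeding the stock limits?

$156

Best selections within weight 34 and stock limits:
- 3×A + 1×B + 2×E: weight 33, value 156
- 3×A + 1×C + 2×E: weight 33, value 146
- 3×A + 1×B + 1×C + 1×E: weight 33, value 146
- 2×A + 1×B + 2×E: weight 30, value 141
Best: $156.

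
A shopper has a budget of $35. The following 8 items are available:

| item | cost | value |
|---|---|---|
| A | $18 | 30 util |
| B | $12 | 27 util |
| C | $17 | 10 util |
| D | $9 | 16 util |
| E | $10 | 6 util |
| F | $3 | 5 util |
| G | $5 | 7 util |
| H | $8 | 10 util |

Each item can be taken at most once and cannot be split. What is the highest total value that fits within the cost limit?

64 util

Check high-value combinations within $35:
- A+B+G: cost 18+12+5=35, value 30+27+7=64
- A+B+F: cost 18+12+3=33, value 30+27+5=62
- B+D+G+H: cost 12+9+5+8=34, value 27+16+7+10=60
- B+D+F+H: cost 12+9+3+8=32, value 27+16+5+10=58
- A+D+F+G: cost 18+9+3+5=35, value 30+16+5+7=58
Best: 64 util.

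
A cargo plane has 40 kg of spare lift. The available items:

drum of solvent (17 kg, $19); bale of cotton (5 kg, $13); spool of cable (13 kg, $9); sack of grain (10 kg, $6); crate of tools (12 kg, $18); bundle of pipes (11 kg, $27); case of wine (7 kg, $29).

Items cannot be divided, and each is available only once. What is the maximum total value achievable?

$88

Check high-value combinations within 40 kg:
- drum of solvent+bale of cotton+bundle of pipes+case of wine: weight 17+5+11+7=40, value 19+13+27+29=88
- bale of cotton+crate of tools+bundle of pipes+case of wine: weight 5+12+11+7=35, value 13+18+27+29=87
- sack of grain+crate of tools+bundle of pipes+case of wine: weight 10+12+11+7=40, value 6+18+27+29=80
- bale of cotton+spool of cable+bundle of pipes+case of wine: weight 5+13+11+7=36, value 13+9+27+29=78
- bale of cotton+sack of grain+bundle of pipes+case of wine: weight 5+10+11+7=33, value 13+6+27+29=75
Best: $88.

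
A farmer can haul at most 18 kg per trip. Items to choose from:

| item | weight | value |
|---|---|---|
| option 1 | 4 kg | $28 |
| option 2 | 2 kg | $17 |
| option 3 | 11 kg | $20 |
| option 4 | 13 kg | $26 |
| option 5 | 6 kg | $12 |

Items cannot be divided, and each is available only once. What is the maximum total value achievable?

$65

This is a 0/1 knapsack; check combinations near the capacity.
- option 1+option 2+option 3: weight 4+2+11=17, value 28+17+20=65
- option 1+option 2+option 5: weight 4+2+6=12, value 28+17+12=57
- option 1+option 4: weight 4+13=17, value 28+26=54
- option 1+option 3: weight 4+11=15, value 28+20=48
Best: $65.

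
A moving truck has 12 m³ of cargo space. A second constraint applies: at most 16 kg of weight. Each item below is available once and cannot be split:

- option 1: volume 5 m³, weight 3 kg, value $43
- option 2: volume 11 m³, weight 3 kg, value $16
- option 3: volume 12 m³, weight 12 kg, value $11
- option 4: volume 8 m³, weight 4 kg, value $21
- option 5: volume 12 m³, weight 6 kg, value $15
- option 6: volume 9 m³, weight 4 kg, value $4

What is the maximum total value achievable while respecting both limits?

$43

Feasible sets respecting both limits:
- option 1: volume 5, weight 3, value 43
- option 4: volume 8, weight 4, value 21
- option 2: volume 11, weight 3, value 16
Best: $43.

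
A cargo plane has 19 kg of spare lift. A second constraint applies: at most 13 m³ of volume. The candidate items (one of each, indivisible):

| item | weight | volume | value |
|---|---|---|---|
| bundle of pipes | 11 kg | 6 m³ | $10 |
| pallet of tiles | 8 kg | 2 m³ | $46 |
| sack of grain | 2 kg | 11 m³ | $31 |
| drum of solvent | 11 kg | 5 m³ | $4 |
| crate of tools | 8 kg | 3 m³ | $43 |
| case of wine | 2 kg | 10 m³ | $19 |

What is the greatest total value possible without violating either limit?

Feasible sets respecting both limits:
- pallet of tiles+crate of tools: weight 16, volume 5, value 89
- pallet of tiles+sack of grain: weight 10, volume 13, value 77
- pallet of tiles+case of wine: weight 10, volume 12, value 65
Best: $89.

$89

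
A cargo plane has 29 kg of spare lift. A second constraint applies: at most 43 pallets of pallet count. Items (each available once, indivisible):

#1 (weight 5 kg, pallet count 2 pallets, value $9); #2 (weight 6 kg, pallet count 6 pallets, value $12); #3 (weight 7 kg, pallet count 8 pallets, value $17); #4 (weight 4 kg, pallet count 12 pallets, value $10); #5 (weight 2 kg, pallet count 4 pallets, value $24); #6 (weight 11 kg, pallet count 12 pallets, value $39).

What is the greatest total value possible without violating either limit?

$99

Feasible sets respecting both limits:
- #1+#3+#4+#5+#6: weight 29, pallet count 38, value 99
- #1+#2+#4+#5+#6: weight 28, pallet count 36, value 94
- #2+#3+#5+#6: weight 26, pallet count 30, value 92
Best: $99.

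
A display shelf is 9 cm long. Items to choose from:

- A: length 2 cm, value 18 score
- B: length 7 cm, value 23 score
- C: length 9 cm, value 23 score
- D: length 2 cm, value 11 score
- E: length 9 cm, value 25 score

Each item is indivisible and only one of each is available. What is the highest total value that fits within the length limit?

Check high-value combinations within 9 cm:
- A+B: length 2+7=9, value 18+23=41
- B+D: length 7+2=9, value 23+11=34
- A+D: length 2+2=4, value 18+11=29
- E: length 9, value 25
Best: 41 score.

41 score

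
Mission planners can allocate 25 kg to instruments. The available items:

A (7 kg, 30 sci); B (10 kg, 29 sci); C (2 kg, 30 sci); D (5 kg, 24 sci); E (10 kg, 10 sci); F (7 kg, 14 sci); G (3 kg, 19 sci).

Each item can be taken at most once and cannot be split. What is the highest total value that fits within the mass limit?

Check high-value combinations within 25 kg:
- A+C+D+F+G: mass 7+2+5+7+3=24, value 30+30+24+14+19=117
- A+B+C+D: mass 7+10+2+5=24, value 30+29+30+24=113
- A+B+C+G: mass 7+10+2+3=22, value 30+29+30+19=108
- A+C+D+G: mass 7+2+5+3=17, value 30+30+24+19=103
Best: 117 sci.

117 sci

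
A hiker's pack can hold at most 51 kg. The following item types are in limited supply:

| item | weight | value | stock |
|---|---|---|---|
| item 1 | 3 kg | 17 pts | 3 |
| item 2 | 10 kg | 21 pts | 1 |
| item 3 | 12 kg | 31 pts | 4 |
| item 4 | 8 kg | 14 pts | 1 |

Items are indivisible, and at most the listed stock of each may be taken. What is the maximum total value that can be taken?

148 pts

Best selections within weight 51 and stock limits:
- 3×item 1 + 1×item 2 + 2×item 3 + 1×item 4: weight 51, value 148
- 3×item 1 + 3×item 3: weight 45, value 144
- 2×item 1 + 3×item 3 + 1×item 4: weight 50, value 141
Best: 148 pts.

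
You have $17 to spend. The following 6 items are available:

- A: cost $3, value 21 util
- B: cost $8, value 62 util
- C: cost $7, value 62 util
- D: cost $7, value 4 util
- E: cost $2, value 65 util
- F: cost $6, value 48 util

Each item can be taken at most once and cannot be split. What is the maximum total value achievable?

189 util

Check high-value combinations within $17:
- B+C+E: cost 8+7+2=17, value 62+62+65=189
- C+E+F: cost 7+2+6=15, value 62+65+48=175
- B+E+F: cost 8+2+6=16, value 62+65+48=175
- A+C+E: cost 3+7+2=12, value 21+62+65=148
Best: 189 util.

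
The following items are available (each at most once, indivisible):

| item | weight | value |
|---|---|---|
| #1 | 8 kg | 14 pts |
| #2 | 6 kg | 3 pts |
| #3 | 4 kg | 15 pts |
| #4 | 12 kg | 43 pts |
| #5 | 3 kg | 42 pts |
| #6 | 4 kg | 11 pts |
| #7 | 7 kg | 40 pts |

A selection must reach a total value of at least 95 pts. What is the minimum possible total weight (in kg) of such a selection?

Subsets with value ≥ 95, sorted by total weight:
- #3+#5+#7: weight 14, value 97
- #3+#5+#6+#7: weight 18, value 108
- #1+#5+#7: weight 18, value 96
- #3+#4+#5: weight 19, value 100
Minimum weight: 14 kg.

14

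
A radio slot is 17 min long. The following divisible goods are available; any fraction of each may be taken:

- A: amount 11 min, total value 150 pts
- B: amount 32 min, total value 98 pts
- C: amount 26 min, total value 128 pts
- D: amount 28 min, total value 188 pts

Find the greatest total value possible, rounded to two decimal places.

190.29

Take in order of value per unit:
- A (150/11 per unit): all 11 → value 150, running total 150.00
- D (188/28 per unit): 6 of 28 → value 6×188/28 = 40.2857, running total 190.29
Total 190.29.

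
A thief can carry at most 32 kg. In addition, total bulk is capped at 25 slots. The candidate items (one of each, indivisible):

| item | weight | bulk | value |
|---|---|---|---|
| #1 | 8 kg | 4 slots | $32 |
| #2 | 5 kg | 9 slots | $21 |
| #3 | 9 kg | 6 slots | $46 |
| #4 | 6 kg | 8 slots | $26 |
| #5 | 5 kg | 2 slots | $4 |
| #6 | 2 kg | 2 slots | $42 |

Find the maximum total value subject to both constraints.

Feasible sets respecting both limits:
- #1+#3+#4+#5+#6: weight 30, bulk 22, value 150
- #1+#3+#4+#6: weight 25, bulk 20, value 146
- #1+#2+#3+#5+#6: weight 29, bulk 23, value 145
Best: $150.

$150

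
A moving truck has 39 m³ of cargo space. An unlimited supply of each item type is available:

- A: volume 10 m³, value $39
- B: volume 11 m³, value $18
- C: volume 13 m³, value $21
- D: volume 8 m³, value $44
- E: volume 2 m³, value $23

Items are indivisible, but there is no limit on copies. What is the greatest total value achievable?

Best value-per-unit is E at 23/2, and filling with it alone uses volume 19×2=38. No mix of the others beats 19×23 = 437.

$437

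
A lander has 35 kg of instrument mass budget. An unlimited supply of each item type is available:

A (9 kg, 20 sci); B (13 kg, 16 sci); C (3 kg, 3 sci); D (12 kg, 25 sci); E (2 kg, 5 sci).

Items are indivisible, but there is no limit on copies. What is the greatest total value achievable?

Best value-per-unit is E at 5/2; filling with it alone gives 17×5 = 85.
Optimal mix: 1×A + 13×E → mass 35, value 85.

85 sci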